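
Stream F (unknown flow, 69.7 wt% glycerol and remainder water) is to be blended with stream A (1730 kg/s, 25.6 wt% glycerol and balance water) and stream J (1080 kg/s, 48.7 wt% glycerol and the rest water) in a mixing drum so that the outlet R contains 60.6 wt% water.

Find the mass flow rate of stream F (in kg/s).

Let F be the unknown flow. Total out = 2810 + F.
water balance: 1841.2 + 0.303·F = 0.606·(2810 + F)
(0.303 − 0.606)·F = 0.606×2810 − 1841.2 = -138.3
F = -138.3 / -0.303 = 456.44 kg/s

456.4 kg/s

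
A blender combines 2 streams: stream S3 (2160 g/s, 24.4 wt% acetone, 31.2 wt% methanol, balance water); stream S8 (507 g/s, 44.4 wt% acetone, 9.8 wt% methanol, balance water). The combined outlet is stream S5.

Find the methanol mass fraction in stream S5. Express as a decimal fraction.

0.2713

Total flow out = 2160 + 507 = 2667 g/s.
methanol in = 2160×0.312 + 507×0.098 = 723.61 g/s.
methanol mass fraction in S5 = 723.61/2667 = 0.2713.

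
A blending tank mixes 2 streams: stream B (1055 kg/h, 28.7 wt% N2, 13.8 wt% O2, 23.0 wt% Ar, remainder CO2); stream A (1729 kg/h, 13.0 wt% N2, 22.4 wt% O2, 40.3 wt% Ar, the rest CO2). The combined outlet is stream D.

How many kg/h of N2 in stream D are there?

N2 out = N2 in = 1055×0.287 + 1729×0.130 = 527.55 kg/h.

527.6 kg/h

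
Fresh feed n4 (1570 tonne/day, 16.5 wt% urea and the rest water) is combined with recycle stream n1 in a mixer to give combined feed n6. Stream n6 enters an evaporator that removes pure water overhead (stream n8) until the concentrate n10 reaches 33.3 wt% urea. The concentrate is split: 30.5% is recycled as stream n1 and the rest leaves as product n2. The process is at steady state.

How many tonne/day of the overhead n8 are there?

792.1 tonne/day

Overall urea balance (none leaves overhead): urea in fresh feed = urea in product, i.e. 1570×0.165 = (1−0.305)·n10·0.333.
n10 = 259.05/(0.333×0.695) = 1119.3 tonne/day.
Recycle n1 = 0.305×1119.3 = 341.39 tonne/day.
Combined feed n6 = 1570 + 341.39 = 1911.4 tonne/day.
Overhead n8 = n6 − n10 = 1911.4 − 1119.3 = 792.07 tonne/day.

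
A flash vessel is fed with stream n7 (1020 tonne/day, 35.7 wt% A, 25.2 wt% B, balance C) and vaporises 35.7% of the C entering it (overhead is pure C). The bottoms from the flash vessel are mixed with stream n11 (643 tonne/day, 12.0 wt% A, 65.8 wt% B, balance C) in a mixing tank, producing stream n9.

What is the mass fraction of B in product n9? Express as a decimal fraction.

0.4473

Vapour removed = 0.357×0.391×1020 = 142.38 tonne/day; concentrate = 877.62 tonne/day.
B reaching the mixer = 257.04 (from concentrate) + 643×0.658 = 680.13 tonne/day.
Product flow = 877.62 + 643 = 1520.6 tonne/day; B fraction = 0.4473.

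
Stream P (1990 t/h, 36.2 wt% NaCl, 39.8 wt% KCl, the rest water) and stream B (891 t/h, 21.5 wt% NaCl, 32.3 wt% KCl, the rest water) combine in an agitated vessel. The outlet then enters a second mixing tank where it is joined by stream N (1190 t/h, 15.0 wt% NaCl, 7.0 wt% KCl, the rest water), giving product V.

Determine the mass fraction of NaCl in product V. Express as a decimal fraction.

0.268

Overall, product flow = 4071 t/h.
NaCl in = 1990×0.362 + 891×0.215 + 1190×0.150 = 1090.4 t/h.
NaCl fraction in V = 0.268.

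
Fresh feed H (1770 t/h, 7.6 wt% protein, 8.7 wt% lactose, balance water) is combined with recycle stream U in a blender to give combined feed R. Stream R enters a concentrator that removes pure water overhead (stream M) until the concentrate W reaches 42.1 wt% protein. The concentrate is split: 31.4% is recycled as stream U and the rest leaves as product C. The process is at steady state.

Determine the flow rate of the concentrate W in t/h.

Overall protein balance (none leaves overhead): protein in fresh feed = protein in product, i.e. 1770×0.076 = (1−0.314)·W·0.421.
W = 134.52/(0.421×0.686) = 465.78 t/h.

465.8 t/h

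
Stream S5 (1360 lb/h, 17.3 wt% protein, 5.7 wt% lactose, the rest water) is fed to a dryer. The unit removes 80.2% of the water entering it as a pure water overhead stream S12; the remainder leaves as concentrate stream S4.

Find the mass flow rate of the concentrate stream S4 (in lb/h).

520.1 lb/h

water entering = 1360×0.770 = 1047.2 lb/h; overhead removed = 0.802×1047.2 = 839.85 lb/h.
Concentrate = 1360 − 839.85 = 520.15 lb/h.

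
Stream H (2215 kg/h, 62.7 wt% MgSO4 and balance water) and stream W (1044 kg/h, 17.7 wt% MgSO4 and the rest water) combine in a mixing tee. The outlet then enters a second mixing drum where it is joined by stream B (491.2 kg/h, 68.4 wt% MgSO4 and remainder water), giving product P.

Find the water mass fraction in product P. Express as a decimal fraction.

0.4908

Overall, product flow = 3750.2 kg/h.
water in = 2215×0.373 + 1044×0.823 + 491.2×0.316 = 1840.6 kg/h.
water fraction in P = 0.4908.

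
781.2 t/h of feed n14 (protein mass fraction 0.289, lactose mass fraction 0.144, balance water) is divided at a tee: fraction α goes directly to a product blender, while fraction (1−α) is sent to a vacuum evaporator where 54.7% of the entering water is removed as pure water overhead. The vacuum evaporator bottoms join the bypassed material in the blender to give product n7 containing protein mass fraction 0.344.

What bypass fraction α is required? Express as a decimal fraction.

All 781.2×0.289 = 225.77 t/h of protein reaches n7, so n7 = 225.77/0.344 = 656.3 t/h and vapour = 124.9 t/h.
The evaporator receives (1−α)·781.2 of feed at 0.567 water and removes 0.547 of that water:
0.547×0.567×(1−α)×781.2 = 124.9
(1−α) = 124.9/242.29 = 0.5155;  α = 0.4845.

0.484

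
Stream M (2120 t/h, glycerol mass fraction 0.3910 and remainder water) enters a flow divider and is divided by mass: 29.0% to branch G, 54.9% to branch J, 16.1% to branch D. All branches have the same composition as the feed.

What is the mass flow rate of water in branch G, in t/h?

Branch G total = 0.290×2120 = 614.8 t/h.
water in G = 0.609×614.8 = 374.41 t/h.

374.4 t/h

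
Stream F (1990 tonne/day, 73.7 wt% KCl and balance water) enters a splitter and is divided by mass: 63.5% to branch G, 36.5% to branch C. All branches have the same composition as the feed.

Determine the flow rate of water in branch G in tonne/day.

332.3 tonne/day

Branch G total = 0.635×1990 = 1263.7 tonne/day.
water in G = 0.263×1263.7 = 332.34 tonne/day.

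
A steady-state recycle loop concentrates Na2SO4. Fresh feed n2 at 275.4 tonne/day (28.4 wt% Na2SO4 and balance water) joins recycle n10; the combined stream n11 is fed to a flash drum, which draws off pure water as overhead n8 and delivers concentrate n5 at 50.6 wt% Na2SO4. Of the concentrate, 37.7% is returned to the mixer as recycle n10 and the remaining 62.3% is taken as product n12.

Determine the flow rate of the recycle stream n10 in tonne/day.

Overall Na2SO4 balance (none leaves overhead): Na2SO4 in fresh feed = Na2SO4 in product, i.e. 275.4×0.284 = (1−0.377)·n5·0.506.
n5 = 78.214/(0.506×0.623) = 248.11 tonne/day.
Recycle n10 = 0.377×248.11 = 93.537 tonne/day.

93.54 tonne/day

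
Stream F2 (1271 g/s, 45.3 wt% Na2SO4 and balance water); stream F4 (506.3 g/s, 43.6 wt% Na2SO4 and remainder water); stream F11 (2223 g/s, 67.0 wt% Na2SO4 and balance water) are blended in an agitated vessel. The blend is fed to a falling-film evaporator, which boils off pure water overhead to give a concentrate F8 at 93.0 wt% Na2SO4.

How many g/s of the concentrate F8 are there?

2458 g/s

Na2SO4 entering = 1271×0.453 + 506.3×0.436 + 2223×0.670 = 2285.9 g/s.
All Na2SO4 reports to F8, so F8 = 2285.9/0.930 = 2458 g/s.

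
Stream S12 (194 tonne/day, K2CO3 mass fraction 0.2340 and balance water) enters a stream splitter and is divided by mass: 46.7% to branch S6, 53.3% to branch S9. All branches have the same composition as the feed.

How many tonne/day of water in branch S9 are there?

Branch S9 total = 0.533×194 = 103.4 tonne/day.
water in S9 = 0.766×103.4 = 79.206 tonne/day.

79.21 tonne/day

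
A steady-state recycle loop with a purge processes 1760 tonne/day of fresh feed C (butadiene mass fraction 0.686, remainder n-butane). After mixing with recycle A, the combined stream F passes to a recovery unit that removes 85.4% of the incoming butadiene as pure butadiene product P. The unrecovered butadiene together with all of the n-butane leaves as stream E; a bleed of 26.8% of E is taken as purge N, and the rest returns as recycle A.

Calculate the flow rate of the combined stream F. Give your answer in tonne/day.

3414 tonne/day

n-butane enters only via C and leaves only via the purge: 1760×0.314 = 0.268×(n-butane in E), and the recovery unit passes all n-butane, so n-butane in F = n-butane in E = 2062.1 tonne/day.
butadiene in F: m_A = 1760×0.686 + (1−0.268)·(1−0.854)·m_A, so m_A = 1207.4/0.8931 = 1351.8 tonne/day.
F = 1351.8 + 2062.1 = 3413.9 tonne/day.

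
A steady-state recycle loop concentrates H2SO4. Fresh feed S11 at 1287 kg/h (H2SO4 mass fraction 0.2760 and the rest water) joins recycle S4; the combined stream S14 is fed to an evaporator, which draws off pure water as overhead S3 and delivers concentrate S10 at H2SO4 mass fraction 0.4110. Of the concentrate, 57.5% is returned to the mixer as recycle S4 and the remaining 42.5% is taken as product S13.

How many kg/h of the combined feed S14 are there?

Overall H2SO4 balance (none leaves overhead): H2SO4 in fresh feed = H2SO4 in product, i.e. 1287×0.276 = (1−0.575)·S10·0.411.
S10 = 355.21/(0.411×0.425) = 2033.6 kg/h.
Recycle S4 = 0.575×2033.6 = 1169.3 kg/h.
Combined feed S14 = 1287 + 1169.3 = 2456.3 kg/h.

2456 kg/h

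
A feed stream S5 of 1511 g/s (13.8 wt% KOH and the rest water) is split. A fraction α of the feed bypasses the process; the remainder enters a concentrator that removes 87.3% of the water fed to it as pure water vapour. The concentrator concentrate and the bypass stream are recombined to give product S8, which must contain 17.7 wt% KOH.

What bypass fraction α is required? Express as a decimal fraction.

All 1511×0.138 = 208.52 g/s of KOH reaches S8, so S8 = 208.52/0.177 = 1178.1 g/s and vapour = 332.93 g/s.
The evaporator receives (1−α)·1511 of feed at 0.862 water and removes 0.873 of that water:
0.873×0.862×(1−α)×1511 = 332.93
(1−α) = 332.93/1137.1 = 0.2928;  α = 0.7072.

0.707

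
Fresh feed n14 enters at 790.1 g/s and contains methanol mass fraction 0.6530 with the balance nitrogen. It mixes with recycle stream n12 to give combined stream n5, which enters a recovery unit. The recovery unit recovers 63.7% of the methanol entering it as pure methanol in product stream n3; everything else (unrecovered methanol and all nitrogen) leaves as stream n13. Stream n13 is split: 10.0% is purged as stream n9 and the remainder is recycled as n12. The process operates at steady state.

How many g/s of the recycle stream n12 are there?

2718 g/s

nitrogen enters only via n14 and leaves only via the purge: 790.1×0.347 = 0.100×(nitrogen in n13), and the recovery unit passes all nitrogen, so nitrogen in n5 = nitrogen in n13 = 2741.6 g/s.
methanol in n5: m_A = 790.1×0.653 + (1−0.100)·(1−0.637)·m_A, so m_A = 515.94/0.6733 = 766.28 g/s.
n13 = (1−0.637)×766.28 + 2741.6 = 3019.8 g/s.
Recycle n12 = (1−0.100)×3019.8 = 2717.8 g/s.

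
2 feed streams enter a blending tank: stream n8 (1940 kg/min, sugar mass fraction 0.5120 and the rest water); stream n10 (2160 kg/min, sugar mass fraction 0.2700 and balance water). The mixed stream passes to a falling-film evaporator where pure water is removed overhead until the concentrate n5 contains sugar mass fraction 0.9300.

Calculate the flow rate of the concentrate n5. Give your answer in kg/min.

1695 kg/min

sugar entering = 1940×0.512 + 2160×0.270 = 1576.5 kg/min.
All sugar reports to n5, so n5 = 1576.5/0.930 = 1695.1 kg/min.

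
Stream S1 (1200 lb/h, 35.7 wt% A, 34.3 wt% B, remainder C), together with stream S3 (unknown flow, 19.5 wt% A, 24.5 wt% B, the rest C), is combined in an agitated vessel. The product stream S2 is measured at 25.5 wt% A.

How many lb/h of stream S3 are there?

2040 lb/h

Let S3 be the unknown flow. Total out = 1200 + S3.
A balance: 428.4 + 0.195·S3 = 0.255·(1200 + S3)
(0.195 − 0.255)·S3 = 0.255×1200 − 428.4 = -122.4
S3 = -122.4 / -0.060 = 2040 lb/h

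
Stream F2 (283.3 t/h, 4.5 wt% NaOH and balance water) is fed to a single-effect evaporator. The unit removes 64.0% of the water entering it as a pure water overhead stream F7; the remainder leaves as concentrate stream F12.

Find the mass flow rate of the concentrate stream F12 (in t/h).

110.1 t/h

water entering = 283.3×0.955 = 270.55 t/h; overhead removed = 0.640×270.55 = 173.15 t/h.
Concentrate = 283.3 − 173.15 = 110.15 t/h.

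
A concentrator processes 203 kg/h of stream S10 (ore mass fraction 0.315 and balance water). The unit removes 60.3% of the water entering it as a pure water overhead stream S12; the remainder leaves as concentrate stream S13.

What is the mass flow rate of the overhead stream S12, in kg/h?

water entering = 203×0.685 = 139.06 kg/h; overhead removed = 0.603×139.06 = 83.85 kg/h.

83.85 kg/h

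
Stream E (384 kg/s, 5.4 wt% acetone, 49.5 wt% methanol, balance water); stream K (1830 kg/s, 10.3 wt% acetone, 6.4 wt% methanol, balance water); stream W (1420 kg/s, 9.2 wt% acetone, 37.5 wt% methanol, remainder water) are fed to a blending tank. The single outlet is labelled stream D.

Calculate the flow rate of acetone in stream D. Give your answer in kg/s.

acetone out = acetone in = 384×0.054 + 1830×0.103 + 1420×0.092 = 339.87 kg/s.

339.9 kg/s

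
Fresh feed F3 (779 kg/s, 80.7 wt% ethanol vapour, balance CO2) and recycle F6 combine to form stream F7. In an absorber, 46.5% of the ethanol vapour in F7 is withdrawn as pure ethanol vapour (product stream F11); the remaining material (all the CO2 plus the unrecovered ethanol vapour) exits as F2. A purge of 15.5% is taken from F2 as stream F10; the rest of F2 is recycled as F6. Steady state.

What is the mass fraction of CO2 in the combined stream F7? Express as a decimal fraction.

CO2 enters only via F3 and leaves only via the purge: 779×0.193 = 0.155×(CO2 in F2), and the absorber passes all CO2, so CO2 in F7 = CO2 in F2 = 969.98 kg/s.
ethanol vapour in F7: m_A = 779×0.807 + (1−0.155)·(1−0.465)·m_A, so m_A = 628.65/0.5479 = 1147.3 kg/s.
F7 = 1147.3 + 969.98 = 2117.3 kg/s.
CO2 fraction in F7 = 969.98/2117.3 = 0.458.

0.458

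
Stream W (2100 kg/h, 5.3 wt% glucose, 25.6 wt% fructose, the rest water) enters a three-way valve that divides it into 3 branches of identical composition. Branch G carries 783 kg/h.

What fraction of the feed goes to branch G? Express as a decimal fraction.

0.373

Fraction to G = 783/2100 = 0.3729.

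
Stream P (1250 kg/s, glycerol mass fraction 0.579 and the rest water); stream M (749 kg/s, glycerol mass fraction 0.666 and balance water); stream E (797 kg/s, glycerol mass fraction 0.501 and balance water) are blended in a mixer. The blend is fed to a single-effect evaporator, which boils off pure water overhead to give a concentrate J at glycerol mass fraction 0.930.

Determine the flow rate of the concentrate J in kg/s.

1744 kg/s

glycerol entering = 1250×0.579 + 749×0.666 + 797×0.501 = 1621.9 kg/s.
All glycerol reports to J, so J = 1621.9/0.930 = 1744 kg/s.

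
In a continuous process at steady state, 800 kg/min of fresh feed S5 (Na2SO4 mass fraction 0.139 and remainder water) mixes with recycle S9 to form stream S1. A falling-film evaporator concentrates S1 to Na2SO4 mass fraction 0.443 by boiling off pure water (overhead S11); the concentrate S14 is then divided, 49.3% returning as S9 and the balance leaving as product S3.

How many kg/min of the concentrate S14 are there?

Overall Na2SO4 balance (none leaves overhead): Na2SO4 in fresh feed = Na2SO4 in product, i.e. 800×0.139 = (1−0.493)·S14·0.443.
S14 = 111.2/(0.443×0.507) = 495.1 kg/min.

495.1 kg/min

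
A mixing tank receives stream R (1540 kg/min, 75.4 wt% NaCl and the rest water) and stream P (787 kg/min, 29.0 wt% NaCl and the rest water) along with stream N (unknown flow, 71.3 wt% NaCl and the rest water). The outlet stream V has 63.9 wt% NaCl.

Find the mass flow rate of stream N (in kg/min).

1318 kg/min

Let N be the unknown flow. Total out = 2327 + N.
NaCl balance: 1389.4 + 0.713·N = 0.639·(2327 + N)
(0.713 − 0.639)·N = 0.639×2327 − 1389.4 = 97.563
N = 97.563 / 0.074 = 1318.4 kg/min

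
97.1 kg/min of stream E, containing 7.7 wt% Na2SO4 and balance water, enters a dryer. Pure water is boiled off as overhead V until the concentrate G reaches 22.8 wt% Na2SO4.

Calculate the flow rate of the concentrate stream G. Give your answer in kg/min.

Na2SO4 is conserved: 97.1×0.077 = 7.4767 kg/min all reports to the concentrate.
Concentrate = 7.4767/(target fraction) = 32.793 kg/min.

32.79 kg/min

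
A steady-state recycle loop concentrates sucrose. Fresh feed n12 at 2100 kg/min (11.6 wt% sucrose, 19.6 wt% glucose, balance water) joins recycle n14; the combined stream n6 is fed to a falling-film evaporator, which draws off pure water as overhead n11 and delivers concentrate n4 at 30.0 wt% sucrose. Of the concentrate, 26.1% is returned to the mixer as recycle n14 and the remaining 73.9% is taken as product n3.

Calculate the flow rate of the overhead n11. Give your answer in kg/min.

Overall sucrose balance (none leaves overhead): sucrose in fresh feed = sucrose in product, i.e. 2100×0.116 = (1−0.261)·n4·0.300.
n4 = 243.6/(0.300×0.739) = 1098.8 kg/min.
Recycle n14 = 0.261×1098.8 = 286.78 kg/min.
Combined feed n6 = 2100 + 286.78 = 2386.8 kg/min.
Overhead n11 = n6 − n4 = 2386.8 − 1098.8 = 1288 kg/min.

1288 kg/min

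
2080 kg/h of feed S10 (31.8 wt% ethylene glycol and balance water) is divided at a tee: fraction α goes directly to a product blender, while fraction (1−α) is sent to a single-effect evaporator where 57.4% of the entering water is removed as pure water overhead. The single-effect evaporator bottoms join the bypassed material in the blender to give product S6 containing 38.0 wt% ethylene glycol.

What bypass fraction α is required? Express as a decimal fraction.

0.583

All 2080×0.318 = 661.44 kg/h of ethylene glycol reaches S6, so S6 = 661.44/0.380 = 1740.6 kg/h and vapour = 339.37 kg/h.
The evaporator receives (1−α)·2080 of feed at 0.682 water and removes 0.574 of that water:
0.574×0.682×(1−α)×2080 = 339.37
(1−α) = 339.37/814.25 = 0.4168;  α = 0.5832.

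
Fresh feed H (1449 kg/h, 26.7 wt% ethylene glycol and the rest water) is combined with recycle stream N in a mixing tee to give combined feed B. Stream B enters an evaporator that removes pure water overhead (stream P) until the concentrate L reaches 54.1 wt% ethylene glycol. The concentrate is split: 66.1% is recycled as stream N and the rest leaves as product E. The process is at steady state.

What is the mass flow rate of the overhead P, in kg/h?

733.9 kg/h

Overall ethylene glycol balance (none leaves overhead): ethylene glycol in fresh feed = ethylene glycol in product, i.e. 1449×0.267 = (1−0.661)·L·0.541.
L = 386.88/(0.541×0.339) = 2109.5 kg/h.
Recycle N = 0.661×2109.5 = 1394.4 kg/h.
Combined feed B = 1449 + 1394.4 = 2843.4 kg/h.
Overhead P = B − L = 2843.4 − 2109.5 = 733.87 kg/h.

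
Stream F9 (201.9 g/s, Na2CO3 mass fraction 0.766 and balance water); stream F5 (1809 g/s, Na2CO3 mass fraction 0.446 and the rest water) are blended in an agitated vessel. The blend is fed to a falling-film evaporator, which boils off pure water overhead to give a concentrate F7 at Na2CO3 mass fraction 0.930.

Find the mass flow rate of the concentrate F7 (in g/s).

Na2CO3 entering = 201.9×0.766 + 1809×0.446 = 961.47 g/s.
All Na2CO3 reports to F7, so F7 = 961.47/0.930 = 1033.8 g/s.

1034 g/s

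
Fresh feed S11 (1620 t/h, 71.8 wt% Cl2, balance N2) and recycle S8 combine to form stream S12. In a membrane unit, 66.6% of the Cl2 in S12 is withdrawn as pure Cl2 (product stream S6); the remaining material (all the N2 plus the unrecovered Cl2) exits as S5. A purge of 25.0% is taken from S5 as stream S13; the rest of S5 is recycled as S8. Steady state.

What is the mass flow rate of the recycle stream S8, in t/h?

1759 t/h

N2 enters only via S11 and leaves only via the purge: 1620×0.282 = 0.250×(N2 in S5), and the membrane unit passes all N2, so N2 in S12 = N2 in S5 = 1827.4 t/h.
Cl2 in S12: m_A = 1620×0.718 + (1−0.250)·(1−0.666)·m_A, so m_A = 1163.2/0.7495 = 1551.9 t/h.
S5 = (1−0.666)×1551.9 + 1827.4 = 2345.7 t/h.
Recycle S8 = (1−0.250)×2345.7 = 1759.3 t/h.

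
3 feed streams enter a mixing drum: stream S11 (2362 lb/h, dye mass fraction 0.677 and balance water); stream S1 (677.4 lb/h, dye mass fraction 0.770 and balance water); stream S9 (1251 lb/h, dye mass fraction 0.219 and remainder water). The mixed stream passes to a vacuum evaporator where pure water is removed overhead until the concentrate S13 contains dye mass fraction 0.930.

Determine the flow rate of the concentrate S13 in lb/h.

2575 lb/h

dye entering = 2362×0.677 + 677.4×0.770 + 1251×0.219 = 2394.6 lb/h.
All dye reports to S13, so S13 = 2394.6/0.930 = 2574.9 lb/h.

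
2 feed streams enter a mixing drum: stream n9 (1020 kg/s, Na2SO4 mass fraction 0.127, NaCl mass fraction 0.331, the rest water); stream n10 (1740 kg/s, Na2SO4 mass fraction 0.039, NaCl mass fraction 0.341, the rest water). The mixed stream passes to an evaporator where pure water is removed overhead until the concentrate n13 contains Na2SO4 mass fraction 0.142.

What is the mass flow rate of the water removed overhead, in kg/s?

1370 kg/s

Na2SO4 entering = 1020×0.127 + 1740×0.039 = 197.4 kg/s.
All Na2SO4 reports to n13, so n13 = 197.4/0.142 = 1390.1 kg/s.
Total feed = 2760 kg/s; overhead = 2760 − 1390.1 = 1369.9 kg/s.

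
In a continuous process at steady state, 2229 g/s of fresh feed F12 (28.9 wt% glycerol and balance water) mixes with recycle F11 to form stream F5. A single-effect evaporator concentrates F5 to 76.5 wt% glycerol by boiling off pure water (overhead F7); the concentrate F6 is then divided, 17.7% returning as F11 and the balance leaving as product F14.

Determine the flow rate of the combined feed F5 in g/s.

2410 g/s

Overall glycerol balance (none leaves overhead): glycerol in fresh feed = glycerol in product, i.e. 2229×0.289 = (1−0.177)·F6·0.765.
F6 = 644.18/(0.765×0.823) = 1023.2 g/s.
Recycle F11 = 0.177×1023.2 = 181.1 g/s.
Combined feed F5 = 2229 + 181.1 = 2410.1 g/s.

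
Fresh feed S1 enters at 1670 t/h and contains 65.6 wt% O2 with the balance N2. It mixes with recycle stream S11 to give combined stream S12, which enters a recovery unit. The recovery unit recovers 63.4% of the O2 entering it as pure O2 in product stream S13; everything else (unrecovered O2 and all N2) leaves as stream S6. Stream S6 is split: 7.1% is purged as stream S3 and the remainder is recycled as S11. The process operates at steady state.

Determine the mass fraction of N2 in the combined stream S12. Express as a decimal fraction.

0.830

N2 enters only via S1 and leaves only via the purge: 1670×0.344 = 0.071×(N2 in S6), and the recovery unit passes all N2, so N2 in S12 = N2 in S6 = 8091.3 t/h.
O2 in S12: m_A = 1670×0.656 + (1−0.071)·(1−0.634)·m_A, so m_A = 1095.5/0.6600 = 1659.9 t/h.
S12 = 1659.9 + 8091.3 = 9751.2 t/h.
N2 fraction in S12 = 8091.3/9751.2 = 0.830.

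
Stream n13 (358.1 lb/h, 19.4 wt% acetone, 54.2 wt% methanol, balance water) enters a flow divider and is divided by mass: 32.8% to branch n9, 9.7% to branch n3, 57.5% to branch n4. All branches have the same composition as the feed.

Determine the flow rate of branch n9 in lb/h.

Branch n9 flow = 0.328×358.1 = 117.46 lb/h.

117.5 lb/h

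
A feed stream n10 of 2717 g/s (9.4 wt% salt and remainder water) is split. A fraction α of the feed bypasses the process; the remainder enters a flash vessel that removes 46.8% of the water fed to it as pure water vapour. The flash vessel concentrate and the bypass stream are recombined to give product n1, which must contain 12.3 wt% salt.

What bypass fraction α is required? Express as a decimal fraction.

All 2717×0.094 = 255.4 g/s of salt reaches n1, so n1 = 255.4/0.123 = 2076.4 g/s and vapour = 640.59 g/s.
The evaporator receives (1−α)·2717 of feed at 0.906 water and removes 0.468 of that water:
0.468×0.906×(1−α)×2717 = 640.59
(1−α) = 640.59/1152 = 0.5561;  α = 0.4439.

0.444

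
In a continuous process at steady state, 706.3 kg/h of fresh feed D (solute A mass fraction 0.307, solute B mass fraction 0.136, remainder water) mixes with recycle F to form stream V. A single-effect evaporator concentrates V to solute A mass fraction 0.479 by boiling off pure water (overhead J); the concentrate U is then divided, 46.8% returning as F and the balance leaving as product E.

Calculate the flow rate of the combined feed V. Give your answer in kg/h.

Overall solute A balance (none leaves overhead): solute A in fresh feed = solute A in product, i.e. 706.3×0.307 = (1−0.468)·U·0.479.
U = 216.83/(0.479×0.532) = 850.9 kg/h.
Recycle F = 0.468×850.9 = 398.22 kg/h.
Combined feed V = 706.3 + 398.22 = 1104.5 kg/h.

1105 kg/h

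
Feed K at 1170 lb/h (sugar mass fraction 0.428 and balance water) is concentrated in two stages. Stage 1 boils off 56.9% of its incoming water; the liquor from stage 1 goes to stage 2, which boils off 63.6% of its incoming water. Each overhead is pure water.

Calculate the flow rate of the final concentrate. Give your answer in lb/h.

605.8 lb/h

water in feed = 1170×0.572 = 669.24 lb/h.
After stage 1: water left = (1−0.569)×669.24 = 288.44; stream total = 789.2 lb/h.
After stage 2: water left = (1−0.636)×288.44 = 104.99; final concentrate = 605.75 lb/h.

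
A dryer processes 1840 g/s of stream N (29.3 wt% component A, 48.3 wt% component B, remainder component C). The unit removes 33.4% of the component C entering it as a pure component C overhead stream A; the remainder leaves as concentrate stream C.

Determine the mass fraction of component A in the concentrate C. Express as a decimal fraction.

component A is not removed: 1840×0.293 = 539.12 g/s of component A enters C.
component C entering = 1840×0.224 = 412.16 g/s; overhead removed = 0.334×412.16 = 137.66 g/s.
Concentrate = 1840 − 137.66 = 1702.3 g/s.
Mass fraction = 539.12/1702.3 = 0.317.

0.317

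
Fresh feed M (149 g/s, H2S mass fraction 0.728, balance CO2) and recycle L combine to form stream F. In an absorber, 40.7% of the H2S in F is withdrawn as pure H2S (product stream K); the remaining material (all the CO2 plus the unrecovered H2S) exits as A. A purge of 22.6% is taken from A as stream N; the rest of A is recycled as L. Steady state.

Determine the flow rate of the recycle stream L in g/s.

230.8 g/s

CO2 enters only via M and leaves only via the purge: 149×0.272 = 0.226×(CO2 in A), and the absorber passes all CO2, so CO2 in F = CO2 in A = 179.33 g/s.
H2S in F: m_A = 149×0.728 + (1−0.226)·(1−0.407)·m_A, so m_A = 108.47/0.5410 = 200.5 g/s.
A = (1−0.407)×200.5 + 179.33 = 298.22 g/s.
Recycle L = (1−0.226)×298.22 = 230.82 g/s.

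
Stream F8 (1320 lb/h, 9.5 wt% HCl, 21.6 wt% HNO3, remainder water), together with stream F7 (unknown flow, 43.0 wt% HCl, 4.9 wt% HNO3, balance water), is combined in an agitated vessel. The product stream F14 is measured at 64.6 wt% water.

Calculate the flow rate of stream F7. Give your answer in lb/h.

Let F7 be the unknown flow. Total out = 1320 + F7.
water balance: 909.48 + 0.521·F7 = 0.646·(1320 + F7)
(0.521 − 0.646)·F7 = 0.646×1320 − 909.48 = -56.76
F7 = -56.76 / -0.125 = 454.08 lb/h

454.1 lb/h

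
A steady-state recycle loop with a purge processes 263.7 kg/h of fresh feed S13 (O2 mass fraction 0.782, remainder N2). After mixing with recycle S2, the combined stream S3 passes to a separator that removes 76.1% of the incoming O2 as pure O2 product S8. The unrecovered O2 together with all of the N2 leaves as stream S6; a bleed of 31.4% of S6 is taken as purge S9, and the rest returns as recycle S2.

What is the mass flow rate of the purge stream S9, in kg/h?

N2 enters only via S13 and leaves only via the purge: 263.7×0.218 = 0.314×(N2 in S6), and the separator passes all N2, so N2 in S3 = N2 in S6 = 183.08 kg/h.
O2 in S3: m_A = 263.7×0.782 + (1−0.314)·(1−0.761)·m_A, so m_A = 206.21/0.8360 = 246.65 kg/h.
S6 = (1−0.761)×246.65 + 183.08 = 242.03 kg/h.
Purge S9 = 0.314×242.03 = 75.997 kg/h.

76 kg/h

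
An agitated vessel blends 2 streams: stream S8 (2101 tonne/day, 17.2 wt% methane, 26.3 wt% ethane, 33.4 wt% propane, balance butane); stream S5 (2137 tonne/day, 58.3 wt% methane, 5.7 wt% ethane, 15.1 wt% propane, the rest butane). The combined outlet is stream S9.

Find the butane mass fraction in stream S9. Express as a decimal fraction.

0.220

Total flow out = 2101 + 2137 = 4238 tonne/day.
butane in = 2101×0.231 + 2137×0.209 = 931.96 tonne/day.
butane mass fraction in S9 = 931.96/4238 = 0.220.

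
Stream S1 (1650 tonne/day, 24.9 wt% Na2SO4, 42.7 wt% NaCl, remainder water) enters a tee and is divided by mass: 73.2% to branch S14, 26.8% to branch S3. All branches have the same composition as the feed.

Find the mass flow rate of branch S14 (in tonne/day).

1208 tonne/day

Branch S14 flow = 0.732×1650 = 1207.8 tonne/day.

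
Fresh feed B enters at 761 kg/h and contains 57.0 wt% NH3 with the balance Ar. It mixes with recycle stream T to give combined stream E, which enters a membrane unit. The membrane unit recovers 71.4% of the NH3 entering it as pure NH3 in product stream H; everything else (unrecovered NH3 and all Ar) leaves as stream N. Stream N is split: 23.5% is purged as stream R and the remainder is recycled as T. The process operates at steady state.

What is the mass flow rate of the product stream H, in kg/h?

396.5 kg/h

NH3 in E: m_A = 761×0.570 + (1−0.235)·(1−0.714)·m_A, so m_A = 433.77/0.7812 = 555.25 kg/h.
Product H = 0.714×555.25 = 396.45 kg/h.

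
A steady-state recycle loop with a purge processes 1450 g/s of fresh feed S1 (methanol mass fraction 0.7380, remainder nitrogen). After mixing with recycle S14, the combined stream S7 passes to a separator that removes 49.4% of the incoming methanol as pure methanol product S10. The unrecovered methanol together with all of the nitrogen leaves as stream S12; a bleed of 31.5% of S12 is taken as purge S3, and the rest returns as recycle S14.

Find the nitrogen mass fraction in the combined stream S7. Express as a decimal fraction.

nitrogen enters only via S1 and leaves only via the purge: 1450×0.262 = 0.315×(nitrogen in S12), and the separator passes all nitrogen, so nitrogen in S7 = nitrogen in S12 = 1206 g/s.
methanol in S7: m_A = 1450×0.738 + (1−0.315)·(1−0.494)·m_A, so m_A = 1070.1/0.6534 = 1637.8 g/s.
S7 = 1637.8 + 1206 = 2843.8 g/s.
nitrogen fraction in S7 = 1206/2843.8 = 0.4241.

0.4241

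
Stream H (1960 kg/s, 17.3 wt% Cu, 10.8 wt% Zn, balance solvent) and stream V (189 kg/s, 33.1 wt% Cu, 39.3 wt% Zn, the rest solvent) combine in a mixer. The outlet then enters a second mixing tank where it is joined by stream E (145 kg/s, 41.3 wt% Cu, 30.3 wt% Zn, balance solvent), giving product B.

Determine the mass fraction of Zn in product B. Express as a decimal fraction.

Overall, product flow = 2294 kg/s.
Zn in = 1960×0.108 + 189×0.393 + 145×0.303 = 329.89 kg/s.
Zn fraction in B = 0.144.

0.144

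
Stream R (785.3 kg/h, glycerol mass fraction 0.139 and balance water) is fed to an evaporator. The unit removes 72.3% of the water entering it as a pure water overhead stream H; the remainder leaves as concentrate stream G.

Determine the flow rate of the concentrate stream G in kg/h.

water entering = 785.3×0.861 = 676.14 kg/h; overhead removed = 0.723×676.14 = 488.85 kg/h.
Concentrate = 785.3 − 488.85 = 296.45 kg/h.

296.4 kg/h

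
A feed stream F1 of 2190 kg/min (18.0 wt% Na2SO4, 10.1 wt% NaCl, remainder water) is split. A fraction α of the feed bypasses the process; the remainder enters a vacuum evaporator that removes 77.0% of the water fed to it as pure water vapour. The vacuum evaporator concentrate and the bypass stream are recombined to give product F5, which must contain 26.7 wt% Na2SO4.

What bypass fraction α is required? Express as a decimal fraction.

All 2190×0.180 = 394.2 kg/min of Na2SO4 reaches F5, so F5 = 394.2/0.267 = 1476.4 kg/min and vapour = 713.6 kg/min.
The evaporator receives (1−α)·2190 of feed at 0.719 water and removes 0.770 of that water:
0.770×0.719×(1−α)×2190 = 713.6
(1−α) = 713.6/1212.4 = 0.5886;  α = 0.4114.

0.411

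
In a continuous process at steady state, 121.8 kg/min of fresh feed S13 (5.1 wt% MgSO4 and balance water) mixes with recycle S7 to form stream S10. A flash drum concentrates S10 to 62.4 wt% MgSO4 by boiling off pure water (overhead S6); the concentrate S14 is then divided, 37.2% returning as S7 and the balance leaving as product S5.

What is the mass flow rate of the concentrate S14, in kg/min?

Overall MgSO4 balance (none leaves overhead): MgSO4 in fresh feed = MgSO4 in product, i.e. 121.8×0.051 = (1−0.372)·S14·0.624.
S14 = 6.2118/(0.624×0.628) = 15.852 kg/min.

15.85 kg/min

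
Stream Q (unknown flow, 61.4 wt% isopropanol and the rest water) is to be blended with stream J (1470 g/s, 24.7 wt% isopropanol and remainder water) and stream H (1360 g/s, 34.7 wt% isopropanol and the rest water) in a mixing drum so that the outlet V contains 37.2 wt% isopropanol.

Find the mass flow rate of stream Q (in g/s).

899.8 g/s

Let Q be the unknown flow. Total out = 2830 + Q.
isopropanol balance: 835.01 + 0.614·Q = 0.372·(2830 + Q)
(0.614 − 0.372)·Q = 0.372×2830 − 835.01 = 217.75
Q = 217.75 / 0.242 = 899.79 g/s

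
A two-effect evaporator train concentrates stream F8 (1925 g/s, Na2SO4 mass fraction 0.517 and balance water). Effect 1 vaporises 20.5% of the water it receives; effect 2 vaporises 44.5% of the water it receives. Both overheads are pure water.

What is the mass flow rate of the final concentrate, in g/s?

1405 g/s

water in feed = 1925×0.483 = 929.77 g/s.
After stage 1: water left = (1−0.205)×929.77 = 739.17; stream total = 1734.4 g/s.
After stage 2: water left = (1−0.445)×739.17 = 410.24; final concentrate = 1405.5 g/s.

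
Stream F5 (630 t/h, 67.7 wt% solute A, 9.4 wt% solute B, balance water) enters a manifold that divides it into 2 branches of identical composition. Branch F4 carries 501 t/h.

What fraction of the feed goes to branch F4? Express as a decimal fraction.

Fraction to F4 = 501/630 = 0.7952.

0.795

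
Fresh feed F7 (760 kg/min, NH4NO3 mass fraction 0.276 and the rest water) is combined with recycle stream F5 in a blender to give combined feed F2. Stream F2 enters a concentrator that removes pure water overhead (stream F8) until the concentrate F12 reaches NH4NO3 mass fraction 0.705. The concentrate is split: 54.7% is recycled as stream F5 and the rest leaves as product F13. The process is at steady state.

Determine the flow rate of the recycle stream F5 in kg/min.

Overall NH4NO3 balance (none leaves overhead): NH4NO3 in fresh feed = NH4NO3 in product, i.e. 760×0.276 = (1−0.547)·F12·0.705.
F12 = 209.76/(0.705×0.453) = 656.8 kg/min.
Recycle F5 = 0.547×656.8 = 359.27 kg/min.

359.3 kg/min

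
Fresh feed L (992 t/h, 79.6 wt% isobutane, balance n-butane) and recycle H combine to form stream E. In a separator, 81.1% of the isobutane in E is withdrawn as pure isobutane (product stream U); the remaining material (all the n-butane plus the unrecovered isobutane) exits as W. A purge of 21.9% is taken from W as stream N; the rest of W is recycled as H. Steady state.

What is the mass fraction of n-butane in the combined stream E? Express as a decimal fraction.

n-butane enters only via L and leaves only via the purge: 992×0.204 = 0.219×(n-butane in W), and the separator passes all n-butane, so n-butane in E = n-butane in W = 924.05 t/h.
isobutane in E: m_A = 992×0.796 + (1−0.219)·(1−0.811)·m_A, so m_A = 789.63/0.8524 = 926.37 t/h.
E = 926.37 + 924.05 = 1850.4 t/h.
n-butane fraction in E = 924.05/1850.4 = 0.499.

0.499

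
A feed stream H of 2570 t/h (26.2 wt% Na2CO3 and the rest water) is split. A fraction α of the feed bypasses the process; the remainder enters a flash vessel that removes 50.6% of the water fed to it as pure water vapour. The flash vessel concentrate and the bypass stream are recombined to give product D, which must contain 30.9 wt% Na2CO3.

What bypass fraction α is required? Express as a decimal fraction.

All 2570×0.262 = 673.34 t/h of Na2CO3 reaches D, so D = 673.34/0.309 = 2179.1 t/h and vapour = 390.91 t/h.
The evaporator receives (1−α)·2570 of feed at 0.738 water and removes 0.506 of that water:
0.506×0.738×(1−α)×2570 = 390.91
(1−α) = 390.91/959.71 = 0.4073;  α = 0.5927.

0.593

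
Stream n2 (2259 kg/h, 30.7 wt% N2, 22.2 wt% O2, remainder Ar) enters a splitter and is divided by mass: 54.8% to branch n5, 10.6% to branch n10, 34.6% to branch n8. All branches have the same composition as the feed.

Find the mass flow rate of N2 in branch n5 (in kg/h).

Branch n5 total = 0.548×2259 = 1237.9 kg/h.
N2 in n5 = 0.307×1237.9 = 380.05 kg/h.

380 kg/h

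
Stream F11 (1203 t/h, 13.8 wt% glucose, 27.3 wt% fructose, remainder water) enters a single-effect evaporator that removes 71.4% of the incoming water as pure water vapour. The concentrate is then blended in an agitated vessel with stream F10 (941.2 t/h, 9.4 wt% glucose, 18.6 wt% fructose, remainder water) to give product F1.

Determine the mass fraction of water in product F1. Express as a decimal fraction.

0.537

Vapour removed = 0.714×0.589×1203 = 505.92 t/h; concentrate = 697.08 t/h.
water reaching the mixer = 202.65 (from concentrate) + 941.2×0.720 = 880.31 t/h.
Product flow = 697.08 + 941.2 = 1638.3 t/h; water fraction = 0.537.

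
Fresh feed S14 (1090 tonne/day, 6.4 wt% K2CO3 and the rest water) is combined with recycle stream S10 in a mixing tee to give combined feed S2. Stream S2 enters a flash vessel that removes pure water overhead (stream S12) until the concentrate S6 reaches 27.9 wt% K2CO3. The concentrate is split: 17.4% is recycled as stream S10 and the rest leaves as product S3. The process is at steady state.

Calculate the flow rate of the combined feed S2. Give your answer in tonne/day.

Overall K2CO3 balance (none leaves overhead): K2CO3 in fresh feed = K2CO3 in product, i.e. 1090×0.064 = (1−0.174)·S6·0.279.
S6 = 69.76/(0.279×0.826) = 302.71 tonne/day.
Recycle S10 = 0.174×302.71 = 52.671 tonne/day.
Combined feed S2 = 1090 + 52.671 = 1142.7 tonne/day.

1143 tonne/day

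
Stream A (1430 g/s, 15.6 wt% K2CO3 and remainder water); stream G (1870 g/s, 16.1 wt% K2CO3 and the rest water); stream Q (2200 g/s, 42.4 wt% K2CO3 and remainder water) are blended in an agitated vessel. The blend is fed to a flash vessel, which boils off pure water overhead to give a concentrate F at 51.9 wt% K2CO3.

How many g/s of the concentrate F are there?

K2CO3 entering = 1430×0.156 + 1870×0.161 + 2200×0.424 = 1457 g/s.
All K2CO3 reports to F, so F = 1457/0.519 = 2807.2 g/s.

2807 g/s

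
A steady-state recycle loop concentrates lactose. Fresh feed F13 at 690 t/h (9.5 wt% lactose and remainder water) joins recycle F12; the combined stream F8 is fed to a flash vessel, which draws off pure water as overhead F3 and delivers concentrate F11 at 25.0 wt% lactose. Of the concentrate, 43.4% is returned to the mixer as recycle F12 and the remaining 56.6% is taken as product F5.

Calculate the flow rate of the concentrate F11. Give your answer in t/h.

Overall lactose balance (none leaves overhead): lactose in fresh feed = lactose in product, i.e. 690×0.095 = (1−0.434)·F11·0.250.
F11 = 65.55/(0.250×0.566) = 463.25 t/h.

463.3 t/h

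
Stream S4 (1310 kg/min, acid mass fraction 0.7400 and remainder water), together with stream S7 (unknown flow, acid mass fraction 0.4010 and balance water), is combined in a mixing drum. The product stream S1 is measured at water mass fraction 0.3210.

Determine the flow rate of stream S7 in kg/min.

287.4 kg/min

Let S7 be the unknown flow. Total out = 1310 + S7.
water balance: 340.6 + 0.599·S7 = 0.321·(1310 + S7)
(0.599 − 0.321)·S7 = 0.321×1310 − 340.6 = 79.91
S7 = 79.91 / 0.278 = 287.45 kg/min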